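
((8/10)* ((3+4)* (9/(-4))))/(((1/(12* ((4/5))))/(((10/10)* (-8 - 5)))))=39312/25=1572.48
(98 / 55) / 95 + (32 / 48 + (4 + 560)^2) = 4986165544 / 15675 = 318096.69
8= 8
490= 490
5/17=0.29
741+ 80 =821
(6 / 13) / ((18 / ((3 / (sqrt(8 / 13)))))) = sqrt(26) / 52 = 0.10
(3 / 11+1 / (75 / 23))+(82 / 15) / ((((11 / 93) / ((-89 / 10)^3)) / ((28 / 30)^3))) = -614653257164 / 23203125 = -26490.11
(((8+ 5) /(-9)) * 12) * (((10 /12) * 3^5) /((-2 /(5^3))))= 219375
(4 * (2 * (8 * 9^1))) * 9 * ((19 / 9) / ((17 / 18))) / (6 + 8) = 827.70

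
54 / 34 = 27 / 17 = 1.59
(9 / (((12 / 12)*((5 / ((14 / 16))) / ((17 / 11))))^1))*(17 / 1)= 18207 / 440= 41.38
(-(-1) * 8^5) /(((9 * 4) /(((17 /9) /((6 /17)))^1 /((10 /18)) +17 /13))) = 17477632 /1755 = 9958.76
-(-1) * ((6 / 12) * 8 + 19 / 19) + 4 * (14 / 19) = 151 / 19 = 7.95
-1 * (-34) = 34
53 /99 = 0.54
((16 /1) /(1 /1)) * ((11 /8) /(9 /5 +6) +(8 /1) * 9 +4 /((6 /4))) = 46702 /39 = 1197.49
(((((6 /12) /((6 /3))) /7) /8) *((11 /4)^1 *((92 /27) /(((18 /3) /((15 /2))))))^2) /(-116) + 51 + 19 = 21213816095 /303077376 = 69.99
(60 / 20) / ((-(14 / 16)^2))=-192 / 49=-3.92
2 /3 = 0.67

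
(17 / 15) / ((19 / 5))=17 / 57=0.30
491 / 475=1.03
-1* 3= -3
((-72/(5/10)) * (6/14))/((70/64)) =-13824/245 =-56.42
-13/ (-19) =13/ 19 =0.68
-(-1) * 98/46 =49/23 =2.13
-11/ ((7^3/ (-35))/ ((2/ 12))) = 55/ 294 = 0.19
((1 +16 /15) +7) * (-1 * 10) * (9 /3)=-272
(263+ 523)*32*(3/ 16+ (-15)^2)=5663916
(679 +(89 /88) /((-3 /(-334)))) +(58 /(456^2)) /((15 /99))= 502951183 /635360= 791.60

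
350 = 350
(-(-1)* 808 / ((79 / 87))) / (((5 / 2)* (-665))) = -140592 / 262675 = -0.54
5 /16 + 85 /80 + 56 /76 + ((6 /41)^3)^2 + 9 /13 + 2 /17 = 466219548418261 /159565501663672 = 2.92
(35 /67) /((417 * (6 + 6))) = 35 /335268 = 0.00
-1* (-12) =12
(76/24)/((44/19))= 361/264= 1.37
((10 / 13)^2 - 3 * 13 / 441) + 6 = 161561 / 24843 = 6.50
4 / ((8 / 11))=11 / 2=5.50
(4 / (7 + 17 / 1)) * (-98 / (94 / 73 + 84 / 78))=-46501 / 6732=-6.91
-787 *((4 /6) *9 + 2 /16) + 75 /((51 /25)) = -650571 /136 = -4783.61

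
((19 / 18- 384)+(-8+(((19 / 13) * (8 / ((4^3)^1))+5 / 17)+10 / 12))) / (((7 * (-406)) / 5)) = 0.69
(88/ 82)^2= 1936/ 1681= 1.15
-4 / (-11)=4 / 11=0.36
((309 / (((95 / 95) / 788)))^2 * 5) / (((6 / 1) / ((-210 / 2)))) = -5187730980600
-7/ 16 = -0.44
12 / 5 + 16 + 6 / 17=1594 / 85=18.75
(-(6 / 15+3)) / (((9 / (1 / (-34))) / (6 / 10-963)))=-10.69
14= 14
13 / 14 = 0.93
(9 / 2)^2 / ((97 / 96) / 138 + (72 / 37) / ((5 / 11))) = 49630320 / 10510361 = 4.72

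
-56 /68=-14 /17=-0.82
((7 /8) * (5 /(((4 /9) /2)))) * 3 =945 /16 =59.06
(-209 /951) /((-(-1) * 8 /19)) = -3971 /7608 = -0.52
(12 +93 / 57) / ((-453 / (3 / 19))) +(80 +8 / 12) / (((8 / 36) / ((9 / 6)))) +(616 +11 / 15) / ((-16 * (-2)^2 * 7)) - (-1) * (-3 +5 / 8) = 540.74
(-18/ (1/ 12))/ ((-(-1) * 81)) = -8/ 3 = -2.67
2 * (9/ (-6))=-3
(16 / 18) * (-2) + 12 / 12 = -7 / 9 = -0.78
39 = 39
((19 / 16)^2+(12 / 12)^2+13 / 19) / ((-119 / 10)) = -75255 / 289408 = -0.26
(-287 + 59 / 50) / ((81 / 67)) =-236.42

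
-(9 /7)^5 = -59049 /16807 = -3.51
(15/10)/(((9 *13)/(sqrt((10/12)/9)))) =sqrt(30)/1404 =0.00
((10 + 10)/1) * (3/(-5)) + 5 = -7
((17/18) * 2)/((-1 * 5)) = -0.38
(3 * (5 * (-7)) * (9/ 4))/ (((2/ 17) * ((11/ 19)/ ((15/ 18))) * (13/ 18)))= -4002.21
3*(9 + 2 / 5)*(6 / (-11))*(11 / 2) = -423 / 5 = -84.60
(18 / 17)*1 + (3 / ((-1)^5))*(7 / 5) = -3.14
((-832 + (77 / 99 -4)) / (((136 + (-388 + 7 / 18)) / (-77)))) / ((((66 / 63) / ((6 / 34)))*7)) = -67653 / 10999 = -6.15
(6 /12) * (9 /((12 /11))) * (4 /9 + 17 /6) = 649 /48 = 13.52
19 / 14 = 1.36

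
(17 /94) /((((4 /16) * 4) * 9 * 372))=17 /314712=0.00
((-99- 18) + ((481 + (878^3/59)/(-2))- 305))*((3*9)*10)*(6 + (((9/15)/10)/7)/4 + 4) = -25589625698439/1652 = -15490088195.18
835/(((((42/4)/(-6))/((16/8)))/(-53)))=354040/7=50577.14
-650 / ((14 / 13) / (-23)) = 97175 / 7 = 13882.14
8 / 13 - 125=-1617 / 13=-124.38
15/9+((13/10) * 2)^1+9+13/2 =593/30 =19.77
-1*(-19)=19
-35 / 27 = -1.30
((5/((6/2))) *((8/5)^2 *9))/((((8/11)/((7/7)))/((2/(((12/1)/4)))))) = 176/5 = 35.20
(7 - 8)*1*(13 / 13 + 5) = -6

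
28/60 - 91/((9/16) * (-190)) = 1127/855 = 1.32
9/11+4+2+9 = 174/11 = 15.82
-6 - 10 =-16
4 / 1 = 4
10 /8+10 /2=25 /4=6.25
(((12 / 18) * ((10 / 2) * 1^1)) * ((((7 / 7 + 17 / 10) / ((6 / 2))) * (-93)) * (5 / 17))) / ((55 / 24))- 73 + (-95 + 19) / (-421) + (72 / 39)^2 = -1399920123 / 13304863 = -105.22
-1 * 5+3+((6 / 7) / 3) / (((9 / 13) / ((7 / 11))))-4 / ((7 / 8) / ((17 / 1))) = -55060 / 693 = -79.45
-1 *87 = -87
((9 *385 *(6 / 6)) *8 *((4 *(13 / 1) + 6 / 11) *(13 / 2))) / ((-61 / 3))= -28402920 / 61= -465621.64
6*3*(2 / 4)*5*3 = 135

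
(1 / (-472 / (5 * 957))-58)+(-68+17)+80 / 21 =-1143133 / 9912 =-115.33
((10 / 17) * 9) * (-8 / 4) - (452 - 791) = 5583 / 17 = 328.41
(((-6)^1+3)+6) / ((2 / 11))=33 / 2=16.50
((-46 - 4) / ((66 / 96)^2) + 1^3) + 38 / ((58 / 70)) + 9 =-175180 / 3509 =-49.92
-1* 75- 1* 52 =-127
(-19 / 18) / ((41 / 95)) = -1805 / 738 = -2.45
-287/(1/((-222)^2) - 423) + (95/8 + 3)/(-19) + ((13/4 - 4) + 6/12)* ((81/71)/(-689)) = -16120359494569/155012761811128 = -0.10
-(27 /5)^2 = -729 /25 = -29.16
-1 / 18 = -0.06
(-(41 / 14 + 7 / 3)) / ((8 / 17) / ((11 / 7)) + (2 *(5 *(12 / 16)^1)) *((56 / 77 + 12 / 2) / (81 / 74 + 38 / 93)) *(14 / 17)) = -7773233 / 41276424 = -0.19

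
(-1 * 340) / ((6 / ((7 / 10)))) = -119 / 3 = -39.67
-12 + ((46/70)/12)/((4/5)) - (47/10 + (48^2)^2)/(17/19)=-169445129509/28560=-5932952.71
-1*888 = -888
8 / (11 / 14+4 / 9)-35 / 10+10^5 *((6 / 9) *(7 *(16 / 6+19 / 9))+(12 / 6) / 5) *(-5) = -94983974863 / 8370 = -11348145.14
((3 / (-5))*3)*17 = -153 / 5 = -30.60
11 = 11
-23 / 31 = -0.74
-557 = -557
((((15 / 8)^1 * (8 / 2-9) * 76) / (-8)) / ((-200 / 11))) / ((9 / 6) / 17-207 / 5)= 0.12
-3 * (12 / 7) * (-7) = 36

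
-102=-102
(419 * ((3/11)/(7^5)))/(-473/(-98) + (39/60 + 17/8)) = 50280/56213927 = 0.00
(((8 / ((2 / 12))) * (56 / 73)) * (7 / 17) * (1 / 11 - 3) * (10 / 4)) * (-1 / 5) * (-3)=-903168 / 13651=-66.16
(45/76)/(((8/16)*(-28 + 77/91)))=-585/13414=-0.04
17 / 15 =1.13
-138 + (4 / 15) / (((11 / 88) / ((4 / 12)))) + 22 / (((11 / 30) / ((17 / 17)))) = -3478 / 45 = -77.29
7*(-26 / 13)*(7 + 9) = -224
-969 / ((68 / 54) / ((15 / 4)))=-23085 / 8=-2885.62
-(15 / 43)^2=-225 / 1849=-0.12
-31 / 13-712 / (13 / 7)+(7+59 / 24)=-117409 / 312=-376.31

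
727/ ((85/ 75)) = 10905/ 17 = 641.47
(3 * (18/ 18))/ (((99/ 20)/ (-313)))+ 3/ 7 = -43721/ 231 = -189.27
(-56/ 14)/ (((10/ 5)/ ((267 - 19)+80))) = -656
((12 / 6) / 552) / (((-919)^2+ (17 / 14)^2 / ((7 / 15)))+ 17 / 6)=343 / 79953468089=0.00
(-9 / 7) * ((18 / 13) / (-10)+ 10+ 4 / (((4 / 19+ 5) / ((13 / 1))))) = -127679 / 5005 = -25.51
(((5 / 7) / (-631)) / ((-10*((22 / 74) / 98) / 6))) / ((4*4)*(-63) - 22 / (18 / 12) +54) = -2331 / 10085273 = -0.00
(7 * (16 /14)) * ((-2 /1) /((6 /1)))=-2.67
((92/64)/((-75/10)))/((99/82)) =-943/5940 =-0.16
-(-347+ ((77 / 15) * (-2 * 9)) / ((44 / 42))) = 2176 / 5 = 435.20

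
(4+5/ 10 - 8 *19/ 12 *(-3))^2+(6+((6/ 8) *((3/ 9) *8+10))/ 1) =7287/ 4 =1821.75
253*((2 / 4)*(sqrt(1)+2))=759 / 2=379.50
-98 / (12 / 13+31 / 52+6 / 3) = -5096 / 183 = -27.85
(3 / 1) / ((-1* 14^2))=-3 / 196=-0.02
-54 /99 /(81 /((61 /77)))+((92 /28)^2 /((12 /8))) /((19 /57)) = 3455632 /160083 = 21.59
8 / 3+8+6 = 50 / 3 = 16.67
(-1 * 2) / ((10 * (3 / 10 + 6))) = -2 / 63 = -0.03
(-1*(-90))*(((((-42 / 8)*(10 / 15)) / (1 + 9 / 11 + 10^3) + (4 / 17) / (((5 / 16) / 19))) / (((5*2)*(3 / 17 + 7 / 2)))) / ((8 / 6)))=144688113 / 5510000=26.26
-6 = -6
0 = 0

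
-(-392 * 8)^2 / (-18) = 4917248 / 9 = 546360.89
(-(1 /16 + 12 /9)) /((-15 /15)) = 67 /48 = 1.40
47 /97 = 0.48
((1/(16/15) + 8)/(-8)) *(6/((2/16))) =-429/8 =-53.62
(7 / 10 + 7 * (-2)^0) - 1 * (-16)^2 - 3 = -2513 / 10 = -251.30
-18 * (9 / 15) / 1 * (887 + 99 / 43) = -9604.47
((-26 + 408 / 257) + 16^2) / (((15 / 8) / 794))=378058336 / 3855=98069.61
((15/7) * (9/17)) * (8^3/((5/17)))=13824/7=1974.86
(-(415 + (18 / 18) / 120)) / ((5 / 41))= -3403.07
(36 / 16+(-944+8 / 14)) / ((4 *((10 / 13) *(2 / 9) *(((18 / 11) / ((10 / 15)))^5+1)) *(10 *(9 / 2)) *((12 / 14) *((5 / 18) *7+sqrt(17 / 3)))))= 4690932477 / 11485777280 - 2010399633 *sqrt(51) / 28714443200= -0.09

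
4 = 4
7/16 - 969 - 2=-15529/16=-970.56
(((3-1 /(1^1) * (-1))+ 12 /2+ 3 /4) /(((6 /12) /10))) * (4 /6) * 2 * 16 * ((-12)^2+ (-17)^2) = 5958080 /3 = 1986026.67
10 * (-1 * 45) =-450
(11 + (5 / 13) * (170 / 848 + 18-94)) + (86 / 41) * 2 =-3154519 / 225992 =-13.96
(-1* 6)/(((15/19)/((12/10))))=-228/25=-9.12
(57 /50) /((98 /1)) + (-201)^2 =197964957 /4900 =40401.01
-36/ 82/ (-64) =9/ 1312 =0.01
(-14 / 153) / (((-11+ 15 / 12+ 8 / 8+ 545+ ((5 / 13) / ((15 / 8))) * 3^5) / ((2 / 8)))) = -182 / 4662981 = -0.00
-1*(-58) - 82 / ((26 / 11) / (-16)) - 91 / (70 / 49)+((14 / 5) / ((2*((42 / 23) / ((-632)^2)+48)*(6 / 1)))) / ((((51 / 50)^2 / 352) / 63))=16227172754644837 / 24850533996990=652.99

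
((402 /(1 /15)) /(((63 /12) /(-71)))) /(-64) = 71355 /56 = 1274.20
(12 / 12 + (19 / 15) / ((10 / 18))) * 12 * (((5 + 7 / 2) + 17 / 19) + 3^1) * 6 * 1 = 1390392 / 475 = 2927.14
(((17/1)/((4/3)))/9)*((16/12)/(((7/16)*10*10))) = 68/1575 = 0.04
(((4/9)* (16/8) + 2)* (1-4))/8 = -13/12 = -1.08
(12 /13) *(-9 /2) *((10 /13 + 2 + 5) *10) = -54540 /169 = -322.72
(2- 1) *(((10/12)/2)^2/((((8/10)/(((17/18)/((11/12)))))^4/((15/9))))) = 6525078125/8197085952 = 0.80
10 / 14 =5 / 7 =0.71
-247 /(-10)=247 /10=24.70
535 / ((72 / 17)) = 9095 / 72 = 126.32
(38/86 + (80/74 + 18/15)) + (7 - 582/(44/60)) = -68596344/87505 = -783.91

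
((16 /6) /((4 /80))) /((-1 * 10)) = -16 /3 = -5.33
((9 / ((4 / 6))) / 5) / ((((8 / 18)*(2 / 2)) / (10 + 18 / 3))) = 486 / 5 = 97.20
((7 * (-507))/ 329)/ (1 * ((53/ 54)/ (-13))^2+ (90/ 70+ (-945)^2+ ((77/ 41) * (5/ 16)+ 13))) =-286829668944/ 23745691586687869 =-0.00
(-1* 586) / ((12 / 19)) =-5567 / 6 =-927.83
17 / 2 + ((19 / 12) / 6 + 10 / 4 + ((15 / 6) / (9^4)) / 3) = 11.26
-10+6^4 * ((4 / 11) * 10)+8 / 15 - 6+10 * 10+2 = 791878 / 165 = 4799.26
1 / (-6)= -0.17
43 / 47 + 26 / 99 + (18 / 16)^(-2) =82399 / 41877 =1.97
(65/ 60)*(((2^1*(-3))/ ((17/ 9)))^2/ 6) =1053/ 578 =1.82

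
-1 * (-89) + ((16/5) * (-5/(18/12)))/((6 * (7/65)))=4567/63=72.49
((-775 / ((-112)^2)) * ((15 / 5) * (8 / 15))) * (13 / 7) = -2015 / 10976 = -0.18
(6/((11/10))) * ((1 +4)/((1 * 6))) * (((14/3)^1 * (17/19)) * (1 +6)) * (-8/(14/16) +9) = -11900/627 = -18.98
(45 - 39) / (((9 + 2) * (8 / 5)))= 15 / 44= 0.34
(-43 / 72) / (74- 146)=43 / 5184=0.01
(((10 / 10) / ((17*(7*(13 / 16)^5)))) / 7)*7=1048576 / 44183867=0.02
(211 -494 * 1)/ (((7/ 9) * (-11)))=2547/ 77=33.08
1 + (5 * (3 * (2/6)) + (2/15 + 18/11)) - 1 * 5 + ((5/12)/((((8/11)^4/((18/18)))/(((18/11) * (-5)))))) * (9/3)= -45669631/1351680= -33.79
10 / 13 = 0.77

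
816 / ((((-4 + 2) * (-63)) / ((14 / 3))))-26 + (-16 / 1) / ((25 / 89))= -52.74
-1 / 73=-0.01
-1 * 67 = -67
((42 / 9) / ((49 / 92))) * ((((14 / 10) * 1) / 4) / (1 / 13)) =598 / 15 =39.87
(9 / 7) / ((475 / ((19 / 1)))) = 0.05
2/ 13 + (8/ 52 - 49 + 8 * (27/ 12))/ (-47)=495/ 611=0.81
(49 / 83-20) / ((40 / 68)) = -33.00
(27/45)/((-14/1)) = -3/70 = -0.04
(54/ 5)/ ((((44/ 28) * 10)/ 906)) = 171234/ 275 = 622.67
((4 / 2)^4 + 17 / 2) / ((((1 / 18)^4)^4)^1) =2975268511866559168512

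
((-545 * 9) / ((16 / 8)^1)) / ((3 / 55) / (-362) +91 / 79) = -3857512725 / 1811573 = -2129.37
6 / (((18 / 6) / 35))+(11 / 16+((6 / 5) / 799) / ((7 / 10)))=6325875 / 89488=70.69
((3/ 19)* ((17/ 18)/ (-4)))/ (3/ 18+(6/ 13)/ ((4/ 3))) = -221/ 3040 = -0.07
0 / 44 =0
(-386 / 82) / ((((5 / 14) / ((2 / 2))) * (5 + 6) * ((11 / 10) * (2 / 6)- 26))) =16212 / 346819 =0.05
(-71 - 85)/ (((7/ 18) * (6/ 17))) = -7956/ 7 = -1136.57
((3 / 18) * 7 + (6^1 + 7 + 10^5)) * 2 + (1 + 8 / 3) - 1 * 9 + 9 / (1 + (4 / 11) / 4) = 800125 / 4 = 200031.25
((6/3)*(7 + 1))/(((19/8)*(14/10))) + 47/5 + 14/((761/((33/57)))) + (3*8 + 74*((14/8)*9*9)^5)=1097294798722515347267/259105280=4234938009455.13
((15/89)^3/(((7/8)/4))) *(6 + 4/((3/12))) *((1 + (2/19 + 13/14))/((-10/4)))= -257083200/656326139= -0.39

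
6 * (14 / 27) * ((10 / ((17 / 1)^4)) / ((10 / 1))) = 28 / 751689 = 0.00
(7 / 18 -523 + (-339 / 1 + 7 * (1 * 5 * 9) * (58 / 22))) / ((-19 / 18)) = 6169 / 209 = 29.52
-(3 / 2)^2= -9 / 4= -2.25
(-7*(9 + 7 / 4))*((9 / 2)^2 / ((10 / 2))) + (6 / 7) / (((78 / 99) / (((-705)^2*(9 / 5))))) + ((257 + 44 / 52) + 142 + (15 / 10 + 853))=7092501369 / 7280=974244.69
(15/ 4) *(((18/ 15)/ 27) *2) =0.33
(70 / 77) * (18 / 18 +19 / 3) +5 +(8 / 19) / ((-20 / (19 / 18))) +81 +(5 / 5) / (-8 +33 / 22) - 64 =16667 / 585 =28.49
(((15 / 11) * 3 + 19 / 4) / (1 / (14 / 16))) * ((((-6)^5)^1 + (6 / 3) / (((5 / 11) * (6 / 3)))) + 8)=-105731367 / 1760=-60074.64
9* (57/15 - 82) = -3519/5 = -703.80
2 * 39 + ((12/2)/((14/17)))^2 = 6423/49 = 131.08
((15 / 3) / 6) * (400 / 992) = 125 / 372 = 0.34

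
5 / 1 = 5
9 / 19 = 0.47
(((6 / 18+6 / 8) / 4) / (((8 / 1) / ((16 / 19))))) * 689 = 8957 / 456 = 19.64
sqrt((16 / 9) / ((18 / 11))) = 2 *sqrt(22) / 9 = 1.04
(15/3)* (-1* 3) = -15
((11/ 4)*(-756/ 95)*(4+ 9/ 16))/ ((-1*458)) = 151767/ 696160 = 0.22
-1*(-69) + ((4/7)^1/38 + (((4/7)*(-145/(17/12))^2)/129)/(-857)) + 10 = 111843509751/1416441887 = 78.96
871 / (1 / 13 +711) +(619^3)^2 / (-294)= -191335944130618.78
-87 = -87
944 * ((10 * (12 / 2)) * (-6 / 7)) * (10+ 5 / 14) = -24638400 / 49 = -502824.49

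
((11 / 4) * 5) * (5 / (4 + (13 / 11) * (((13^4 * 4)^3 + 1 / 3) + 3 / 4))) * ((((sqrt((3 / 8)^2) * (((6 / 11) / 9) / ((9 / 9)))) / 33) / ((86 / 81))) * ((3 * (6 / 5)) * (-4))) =-3645 / 10002147520102593043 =-0.00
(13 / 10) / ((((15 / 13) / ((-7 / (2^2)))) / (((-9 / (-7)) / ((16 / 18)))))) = -4563 / 1600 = -2.85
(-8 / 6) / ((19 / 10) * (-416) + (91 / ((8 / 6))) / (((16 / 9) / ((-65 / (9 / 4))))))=320 / 455871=0.00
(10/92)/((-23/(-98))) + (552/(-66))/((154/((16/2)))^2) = 15199967/34500851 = 0.44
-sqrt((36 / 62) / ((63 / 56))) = -4 * sqrt(31) / 31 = -0.72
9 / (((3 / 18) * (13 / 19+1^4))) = 513 / 16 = 32.06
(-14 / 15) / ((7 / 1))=-2 / 15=-0.13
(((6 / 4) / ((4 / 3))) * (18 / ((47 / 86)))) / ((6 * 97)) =1161 / 18236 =0.06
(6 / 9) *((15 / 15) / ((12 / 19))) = 19 / 18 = 1.06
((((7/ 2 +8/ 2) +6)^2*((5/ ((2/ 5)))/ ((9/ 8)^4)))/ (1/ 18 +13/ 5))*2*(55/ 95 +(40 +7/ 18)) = 1793408000/ 40869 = 43881.87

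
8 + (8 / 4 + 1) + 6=17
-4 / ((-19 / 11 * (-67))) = -44 / 1273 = -0.03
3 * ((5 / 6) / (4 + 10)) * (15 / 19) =75 / 532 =0.14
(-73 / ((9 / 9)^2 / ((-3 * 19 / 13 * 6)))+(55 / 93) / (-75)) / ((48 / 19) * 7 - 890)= -661721113 / 300569490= -2.20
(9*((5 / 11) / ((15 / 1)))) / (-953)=-3 / 10483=-0.00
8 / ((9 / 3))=8 / 3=2.67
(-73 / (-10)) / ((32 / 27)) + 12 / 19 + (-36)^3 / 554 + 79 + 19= 34650493 / 1684160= 20.57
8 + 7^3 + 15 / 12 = 1409 / 4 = 352.25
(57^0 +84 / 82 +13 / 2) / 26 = 699 / 2132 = 0.33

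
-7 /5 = -1.40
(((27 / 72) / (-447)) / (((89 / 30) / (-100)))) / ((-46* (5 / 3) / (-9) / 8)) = 8100 / 305003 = 0.03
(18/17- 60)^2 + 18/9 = 1004582/289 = 3476.06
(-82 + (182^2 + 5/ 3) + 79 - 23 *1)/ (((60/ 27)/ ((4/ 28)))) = 297897/ 140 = 2127.84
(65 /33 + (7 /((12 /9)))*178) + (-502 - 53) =25177 /66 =381.47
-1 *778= -778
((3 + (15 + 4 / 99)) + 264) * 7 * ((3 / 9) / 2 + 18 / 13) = 1074997 / 351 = 3062.67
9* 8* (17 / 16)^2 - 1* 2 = 2537 / 32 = 79.28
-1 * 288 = -288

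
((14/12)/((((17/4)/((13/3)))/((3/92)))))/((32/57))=1729/25024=0.07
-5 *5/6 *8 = -100/3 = -33.33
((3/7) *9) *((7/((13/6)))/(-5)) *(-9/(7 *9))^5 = 162/1092455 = 0.00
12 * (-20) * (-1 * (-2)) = -480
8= 8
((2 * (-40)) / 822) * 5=-200 / 411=-0.49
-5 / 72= -0.07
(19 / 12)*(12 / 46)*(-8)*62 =-4712 / 23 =-204.87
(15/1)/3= 5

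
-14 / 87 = -0.16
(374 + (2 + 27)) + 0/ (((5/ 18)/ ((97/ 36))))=403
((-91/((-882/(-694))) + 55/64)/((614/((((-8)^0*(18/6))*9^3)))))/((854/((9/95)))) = -0.03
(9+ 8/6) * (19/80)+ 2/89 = 52901/21360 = 2.48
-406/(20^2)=-203/200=-1.02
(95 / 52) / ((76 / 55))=275 / 208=1.32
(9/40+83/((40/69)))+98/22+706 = 46962/55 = 853.85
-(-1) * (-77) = -77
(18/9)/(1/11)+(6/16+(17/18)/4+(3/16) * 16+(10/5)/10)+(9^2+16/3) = 10093/90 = 112.14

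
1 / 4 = 0.25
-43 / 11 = -3.91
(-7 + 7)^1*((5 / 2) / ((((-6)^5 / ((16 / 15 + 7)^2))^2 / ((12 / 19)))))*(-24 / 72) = 0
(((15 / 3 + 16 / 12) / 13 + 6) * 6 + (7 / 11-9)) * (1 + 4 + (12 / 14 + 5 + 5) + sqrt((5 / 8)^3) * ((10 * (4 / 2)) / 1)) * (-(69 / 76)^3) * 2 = -4193417385 / 5781776-944463375 * sqrt(10) / 6607744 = -1177.28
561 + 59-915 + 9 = -286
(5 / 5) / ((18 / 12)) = 2 / 3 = 0.67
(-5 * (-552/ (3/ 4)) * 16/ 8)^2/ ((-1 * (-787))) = 54169600/ 787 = 68830.50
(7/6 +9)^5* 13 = 10979751913/7776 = 1412005.13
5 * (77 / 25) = 77 / 5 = 15.40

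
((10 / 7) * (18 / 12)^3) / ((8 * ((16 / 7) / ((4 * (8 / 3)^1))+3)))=3 / 16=0.19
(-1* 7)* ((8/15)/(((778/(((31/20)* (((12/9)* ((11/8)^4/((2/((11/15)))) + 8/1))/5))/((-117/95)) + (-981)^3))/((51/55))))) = 1863669750419173837/443646720000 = 4200796.86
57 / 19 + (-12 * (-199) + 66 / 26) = 31116 / 13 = 2393.54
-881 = -881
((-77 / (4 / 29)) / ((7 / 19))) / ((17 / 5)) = -30305 / 68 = -445.66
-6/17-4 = -74/17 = -4.35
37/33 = 1.12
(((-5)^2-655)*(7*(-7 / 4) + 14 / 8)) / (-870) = -7.60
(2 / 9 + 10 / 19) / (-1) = -128 / 171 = -0.75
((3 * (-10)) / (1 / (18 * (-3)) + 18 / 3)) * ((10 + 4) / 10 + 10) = -972 / 17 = -57.18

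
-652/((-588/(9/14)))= 489/686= 0.71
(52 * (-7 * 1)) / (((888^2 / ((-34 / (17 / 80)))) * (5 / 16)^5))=190840832 / 7700625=24.78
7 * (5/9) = 35/9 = 3.89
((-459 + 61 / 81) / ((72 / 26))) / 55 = -241267 / 80190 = -3.01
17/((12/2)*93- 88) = 17/470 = 0.04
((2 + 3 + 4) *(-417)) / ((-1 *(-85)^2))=3753 / 7225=0.52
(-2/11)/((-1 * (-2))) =-1/11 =-0.09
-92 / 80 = -23 / 20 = -1.15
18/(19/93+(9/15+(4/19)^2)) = 1510785/71227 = 21.21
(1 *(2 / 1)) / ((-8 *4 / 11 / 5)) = -55 / 16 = -3.44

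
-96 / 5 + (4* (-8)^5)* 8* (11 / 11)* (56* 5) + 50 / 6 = -293601290.87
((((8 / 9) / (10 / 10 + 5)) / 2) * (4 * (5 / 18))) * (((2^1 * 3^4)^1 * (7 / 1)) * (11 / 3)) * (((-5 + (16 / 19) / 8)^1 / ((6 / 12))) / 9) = -190960 / 513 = -372.24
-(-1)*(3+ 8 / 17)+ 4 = 127 / 17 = 7.47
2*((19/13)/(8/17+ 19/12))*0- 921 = -921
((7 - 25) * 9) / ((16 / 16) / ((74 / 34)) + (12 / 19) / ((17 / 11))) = -1936062 / 10375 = -186.61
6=6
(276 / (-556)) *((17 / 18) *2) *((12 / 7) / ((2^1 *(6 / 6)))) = -782 / 973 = -0.80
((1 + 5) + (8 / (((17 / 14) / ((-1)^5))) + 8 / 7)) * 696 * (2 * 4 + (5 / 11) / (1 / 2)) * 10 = 584640 / 17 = 34390.59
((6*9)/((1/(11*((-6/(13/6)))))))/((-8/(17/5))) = 45441/65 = 699.09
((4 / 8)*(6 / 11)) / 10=3 / 110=0.03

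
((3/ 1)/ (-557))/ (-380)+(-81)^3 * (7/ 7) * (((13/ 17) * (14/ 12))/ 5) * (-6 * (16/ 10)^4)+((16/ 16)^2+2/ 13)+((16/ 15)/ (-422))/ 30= 207011101296542626009/ 55518285712500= 3728701.25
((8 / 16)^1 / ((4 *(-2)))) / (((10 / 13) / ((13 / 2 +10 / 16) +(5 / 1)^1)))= -1261 / 1280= -0.99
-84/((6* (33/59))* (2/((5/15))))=-4.17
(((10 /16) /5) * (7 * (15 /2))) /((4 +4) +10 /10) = 35 /48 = 0.73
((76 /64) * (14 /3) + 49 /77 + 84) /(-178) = -23807 /46992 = -0.51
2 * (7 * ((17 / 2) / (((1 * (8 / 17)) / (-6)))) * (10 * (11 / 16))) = -333795 / 32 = -10431.09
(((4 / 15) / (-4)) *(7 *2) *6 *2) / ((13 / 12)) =-672 / 65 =-10.34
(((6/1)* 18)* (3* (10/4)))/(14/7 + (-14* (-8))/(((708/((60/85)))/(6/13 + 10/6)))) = 3168477/8753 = 361.99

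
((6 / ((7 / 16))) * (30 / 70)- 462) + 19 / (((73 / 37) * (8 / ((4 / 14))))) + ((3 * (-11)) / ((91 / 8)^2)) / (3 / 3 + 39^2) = -455.78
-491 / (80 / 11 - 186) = 5401 / 1966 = 2.75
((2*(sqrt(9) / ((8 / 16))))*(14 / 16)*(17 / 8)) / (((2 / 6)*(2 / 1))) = 1071 / 32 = 33.47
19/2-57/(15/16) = -513/10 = -51.30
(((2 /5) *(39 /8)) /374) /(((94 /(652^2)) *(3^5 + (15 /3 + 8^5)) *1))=1036191 /1450888120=0.00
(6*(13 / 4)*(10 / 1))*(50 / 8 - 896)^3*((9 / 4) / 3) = -26371803439215 / 256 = -103014857184.43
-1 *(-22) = 22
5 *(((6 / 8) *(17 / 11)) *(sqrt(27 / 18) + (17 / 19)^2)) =73695 / 15884 + 255 *sqrt(6) / 88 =11.74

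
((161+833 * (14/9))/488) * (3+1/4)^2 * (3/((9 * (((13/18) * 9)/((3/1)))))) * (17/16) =2897531/562176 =5.15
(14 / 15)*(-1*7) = -98 / 15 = -6.53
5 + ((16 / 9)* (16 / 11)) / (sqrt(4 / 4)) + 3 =1048 / 99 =10.59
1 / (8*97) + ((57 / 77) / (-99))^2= 6736817 / 5010384456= 0.00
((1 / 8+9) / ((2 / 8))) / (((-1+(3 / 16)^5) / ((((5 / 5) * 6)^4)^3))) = -83312042588504064 / 1048333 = -79470972094.27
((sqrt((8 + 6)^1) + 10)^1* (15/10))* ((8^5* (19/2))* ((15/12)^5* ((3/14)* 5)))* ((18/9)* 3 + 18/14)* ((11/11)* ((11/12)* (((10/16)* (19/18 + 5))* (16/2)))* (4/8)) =30256015625* sqrt(14)/196 + 151280078125/98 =2121264288.81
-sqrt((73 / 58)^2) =-73 / 58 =-1.26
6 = 6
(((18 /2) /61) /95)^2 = 81 /33582025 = 0.00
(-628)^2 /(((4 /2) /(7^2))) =9662408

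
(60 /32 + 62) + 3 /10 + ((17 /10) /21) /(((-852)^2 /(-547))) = 9782817433 /152439840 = 64.17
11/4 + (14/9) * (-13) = -629/36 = -17.47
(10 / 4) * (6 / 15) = 1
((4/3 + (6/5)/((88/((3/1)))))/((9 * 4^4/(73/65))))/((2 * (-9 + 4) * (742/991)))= -65615101/733404672000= -0.00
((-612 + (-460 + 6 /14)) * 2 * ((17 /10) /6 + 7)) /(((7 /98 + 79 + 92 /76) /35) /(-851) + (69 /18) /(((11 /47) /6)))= -4081074178181 /25692968115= -158.84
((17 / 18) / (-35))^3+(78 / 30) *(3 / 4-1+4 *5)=12839908537 / 250047000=51.35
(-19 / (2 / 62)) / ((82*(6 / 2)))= -589 / 246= -2.39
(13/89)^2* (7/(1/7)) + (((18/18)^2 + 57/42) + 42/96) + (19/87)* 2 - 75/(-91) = 5118234083/1003368912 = 5.10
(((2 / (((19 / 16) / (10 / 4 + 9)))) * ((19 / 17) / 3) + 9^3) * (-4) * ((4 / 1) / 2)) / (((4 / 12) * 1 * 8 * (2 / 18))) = -337923 / 17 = -19877.82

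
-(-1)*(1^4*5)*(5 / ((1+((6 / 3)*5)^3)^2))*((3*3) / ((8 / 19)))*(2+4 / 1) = 0.00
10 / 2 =5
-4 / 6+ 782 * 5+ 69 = 11935 / 3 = 3978.33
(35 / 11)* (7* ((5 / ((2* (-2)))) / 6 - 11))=-249.64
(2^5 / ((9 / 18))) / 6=32 / 3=10.67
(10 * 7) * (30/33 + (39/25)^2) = 321734/1375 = 233.99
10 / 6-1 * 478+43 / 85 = -121336 / 255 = -475.83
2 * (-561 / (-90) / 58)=187 / 870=0.21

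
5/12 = 0.42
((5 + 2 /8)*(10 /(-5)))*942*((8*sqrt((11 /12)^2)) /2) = -36267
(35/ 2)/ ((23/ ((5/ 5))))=35/ 46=0.76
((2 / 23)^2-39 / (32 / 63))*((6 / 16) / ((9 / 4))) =-1299625 / 101568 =-12.80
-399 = -399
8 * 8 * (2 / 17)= 128 / 17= 7.53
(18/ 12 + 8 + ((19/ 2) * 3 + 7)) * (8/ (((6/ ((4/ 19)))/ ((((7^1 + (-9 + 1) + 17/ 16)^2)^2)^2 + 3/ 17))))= 193273528575/ 86704652288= 2.23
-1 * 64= -64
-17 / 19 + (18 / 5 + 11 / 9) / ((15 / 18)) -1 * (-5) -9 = 1271 / 1425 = 0.89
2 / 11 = 0.18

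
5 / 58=0.09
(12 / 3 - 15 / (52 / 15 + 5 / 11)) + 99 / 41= 68686 / 26527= 2.59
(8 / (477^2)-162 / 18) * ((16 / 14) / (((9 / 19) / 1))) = -311258456 / 14334327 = -21.71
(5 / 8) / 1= 5 / 8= 0.62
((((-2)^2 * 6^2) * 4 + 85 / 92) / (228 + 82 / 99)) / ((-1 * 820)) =-5254623 / 1709017760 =-0.00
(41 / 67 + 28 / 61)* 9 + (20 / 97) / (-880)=168125237 / 17443316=9.64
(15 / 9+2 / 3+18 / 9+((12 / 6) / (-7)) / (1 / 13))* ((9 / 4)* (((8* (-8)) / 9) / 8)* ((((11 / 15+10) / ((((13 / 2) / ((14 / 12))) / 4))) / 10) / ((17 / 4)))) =-2576 / 11475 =-0.22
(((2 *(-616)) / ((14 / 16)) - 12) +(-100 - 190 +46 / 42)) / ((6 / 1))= -35887 / 126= -284.82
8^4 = 4096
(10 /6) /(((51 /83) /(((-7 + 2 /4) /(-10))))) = 1079 /612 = 1.76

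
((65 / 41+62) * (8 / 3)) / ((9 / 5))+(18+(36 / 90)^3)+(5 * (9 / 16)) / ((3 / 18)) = 47652491 / 369000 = 129.14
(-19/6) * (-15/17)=95/34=2.79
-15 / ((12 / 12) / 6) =-90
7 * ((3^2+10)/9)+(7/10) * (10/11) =1526/99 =15.41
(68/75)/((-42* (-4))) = 17/3150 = 0.01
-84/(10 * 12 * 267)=-7/2670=-0.00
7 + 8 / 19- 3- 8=-68 / 19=-3.58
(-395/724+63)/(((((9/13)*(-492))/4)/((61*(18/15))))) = -35857081/667890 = -53.69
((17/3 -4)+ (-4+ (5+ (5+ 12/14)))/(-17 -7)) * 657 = 6351/7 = 907.29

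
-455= -455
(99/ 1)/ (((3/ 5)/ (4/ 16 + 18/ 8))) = 825/ 2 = 412.50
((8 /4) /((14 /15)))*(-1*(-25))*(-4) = -1500 /7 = -214.29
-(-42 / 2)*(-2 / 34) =-21 / 17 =-1.24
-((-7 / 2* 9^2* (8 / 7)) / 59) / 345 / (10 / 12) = 648 / 33925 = 0.02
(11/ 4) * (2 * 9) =99/ 2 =49.50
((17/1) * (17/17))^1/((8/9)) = 153/8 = 19.12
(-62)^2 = 3844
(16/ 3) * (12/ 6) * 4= 128/ 3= 42.67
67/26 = 2.58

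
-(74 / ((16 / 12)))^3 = -1367631 / 8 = -170953.88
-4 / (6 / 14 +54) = -28 / 381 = -0.07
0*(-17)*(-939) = 0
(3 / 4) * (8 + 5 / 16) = 399 / 64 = 6.23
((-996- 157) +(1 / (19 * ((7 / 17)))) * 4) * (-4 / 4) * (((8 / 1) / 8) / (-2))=-153281 / 266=-576.24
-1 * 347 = -347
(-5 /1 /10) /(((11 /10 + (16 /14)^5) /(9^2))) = -6806835 /512557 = -13.28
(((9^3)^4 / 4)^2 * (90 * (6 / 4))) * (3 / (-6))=-10768469815377788831553735 / 32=-336514681730555900986054.20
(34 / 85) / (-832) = -1 / 2080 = -0.00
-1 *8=-8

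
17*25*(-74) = -31450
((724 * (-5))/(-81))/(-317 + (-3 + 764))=0.10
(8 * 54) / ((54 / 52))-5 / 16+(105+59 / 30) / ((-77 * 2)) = 7669069 / 18480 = 414.99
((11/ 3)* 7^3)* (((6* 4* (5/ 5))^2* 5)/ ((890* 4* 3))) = 30184/ 89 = 339.15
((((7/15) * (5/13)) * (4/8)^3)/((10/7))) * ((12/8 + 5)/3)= 49/1440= 0.03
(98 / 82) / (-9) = -49 / 369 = -0.13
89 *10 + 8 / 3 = 2678 / 3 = 892.67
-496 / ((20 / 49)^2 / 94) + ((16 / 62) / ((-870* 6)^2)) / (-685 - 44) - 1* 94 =-21549033038159713 / 76973323950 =-279954.56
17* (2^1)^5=544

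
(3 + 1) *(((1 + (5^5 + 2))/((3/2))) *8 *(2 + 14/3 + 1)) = 4604416/9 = 511601.78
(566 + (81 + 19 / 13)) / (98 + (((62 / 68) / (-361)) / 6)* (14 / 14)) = 620818920 / 93822053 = 6.62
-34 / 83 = -0.41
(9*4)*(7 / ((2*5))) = 126 / 5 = 25.20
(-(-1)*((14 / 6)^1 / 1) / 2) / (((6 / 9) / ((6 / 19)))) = 21 / 38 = 0.55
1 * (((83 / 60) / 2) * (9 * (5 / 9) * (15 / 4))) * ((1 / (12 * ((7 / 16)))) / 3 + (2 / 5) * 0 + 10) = 131555 / 1008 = 130.51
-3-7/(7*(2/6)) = -6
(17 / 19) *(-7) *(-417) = 2611.74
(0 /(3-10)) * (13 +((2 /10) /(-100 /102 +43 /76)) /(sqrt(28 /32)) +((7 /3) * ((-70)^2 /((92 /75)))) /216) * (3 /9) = 0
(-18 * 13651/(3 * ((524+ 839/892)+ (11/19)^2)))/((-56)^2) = -3296839359/66304878808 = -0.05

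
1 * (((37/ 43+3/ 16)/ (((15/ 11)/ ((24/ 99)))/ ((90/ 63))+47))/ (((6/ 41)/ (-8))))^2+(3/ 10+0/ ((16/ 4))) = 34595308007/ 22106736450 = 1.56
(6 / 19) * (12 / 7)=72 / 133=0.54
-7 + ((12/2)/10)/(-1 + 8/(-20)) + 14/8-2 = -215/28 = -7.68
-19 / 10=-1.90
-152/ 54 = -76/ 27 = -2.81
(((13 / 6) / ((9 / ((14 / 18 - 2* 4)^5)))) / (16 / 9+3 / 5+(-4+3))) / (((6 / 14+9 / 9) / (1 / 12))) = -105586446875 / 527189472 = -200.28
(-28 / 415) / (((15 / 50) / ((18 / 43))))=-336 / 3569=-0.09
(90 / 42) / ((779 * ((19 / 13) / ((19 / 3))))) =65 / 5453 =0.01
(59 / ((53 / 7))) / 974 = 413 / 51622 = 0.01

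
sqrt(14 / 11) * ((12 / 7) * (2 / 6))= 4 * sqrt(154) / 77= 0.64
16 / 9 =1.78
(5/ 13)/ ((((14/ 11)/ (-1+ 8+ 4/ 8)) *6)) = 275/ 728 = 0.38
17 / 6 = 2.83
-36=-36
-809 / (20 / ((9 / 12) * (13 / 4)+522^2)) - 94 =-3527094527 / 320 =-11022170.40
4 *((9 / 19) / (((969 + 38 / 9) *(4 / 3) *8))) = 243 / 1331368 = 0.00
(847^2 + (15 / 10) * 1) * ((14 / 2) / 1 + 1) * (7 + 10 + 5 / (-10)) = 94698186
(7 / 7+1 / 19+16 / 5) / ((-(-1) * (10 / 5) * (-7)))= -202 / 665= -0.30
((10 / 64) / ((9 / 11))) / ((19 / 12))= 55 / 456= 0.12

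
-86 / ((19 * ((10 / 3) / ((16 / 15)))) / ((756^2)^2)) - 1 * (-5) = -473131660449.00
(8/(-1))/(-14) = 4/7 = 0.57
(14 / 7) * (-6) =-12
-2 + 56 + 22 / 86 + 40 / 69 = 162697 / 2967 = 54.84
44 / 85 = 0.52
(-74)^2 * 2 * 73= 799496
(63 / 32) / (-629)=-63 / 20128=-0.00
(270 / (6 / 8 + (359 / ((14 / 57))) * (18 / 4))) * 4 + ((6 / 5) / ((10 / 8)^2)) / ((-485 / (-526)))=927838104 / 930533125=1.00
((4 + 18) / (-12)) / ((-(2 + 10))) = 11 / 72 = 0.15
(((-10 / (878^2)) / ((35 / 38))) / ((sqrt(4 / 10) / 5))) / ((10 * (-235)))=19 * sqrt(10) / 1268104180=0.00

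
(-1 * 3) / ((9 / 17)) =-17 / 3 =-5.67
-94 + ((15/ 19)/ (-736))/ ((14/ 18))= -94.00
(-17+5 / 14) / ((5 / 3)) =-9.99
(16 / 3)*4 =64 / 3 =21.33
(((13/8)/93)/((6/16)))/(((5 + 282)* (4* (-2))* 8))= -13/5124672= -0.00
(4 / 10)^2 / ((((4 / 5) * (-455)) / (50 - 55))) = 1 / 455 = 0.00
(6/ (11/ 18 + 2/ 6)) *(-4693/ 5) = -506844/ 85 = -5962.87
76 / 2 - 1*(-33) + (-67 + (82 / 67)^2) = 24680 / 4489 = 5.50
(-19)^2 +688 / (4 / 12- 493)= 265747 / 739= 359.60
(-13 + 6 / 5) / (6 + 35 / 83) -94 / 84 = -330929 / 111930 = -2.96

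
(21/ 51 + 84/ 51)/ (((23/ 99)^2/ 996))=341662860/ 8993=37992.09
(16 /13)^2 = 256 /169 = 1.51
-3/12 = -1/4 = -0.25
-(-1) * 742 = 742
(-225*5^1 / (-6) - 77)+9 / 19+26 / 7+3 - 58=15877 / 266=59.69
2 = 2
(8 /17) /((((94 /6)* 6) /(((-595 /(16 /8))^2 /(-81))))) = -20825 /3807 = -5.47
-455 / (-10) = 91 / 2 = 45.50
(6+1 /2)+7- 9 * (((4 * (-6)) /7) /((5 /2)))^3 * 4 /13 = 23011749 /1114750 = 20.64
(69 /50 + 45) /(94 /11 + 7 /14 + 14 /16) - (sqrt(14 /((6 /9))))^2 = -118763 /7275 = -16.32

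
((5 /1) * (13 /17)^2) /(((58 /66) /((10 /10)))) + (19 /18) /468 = 235062479 /70601544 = 3.33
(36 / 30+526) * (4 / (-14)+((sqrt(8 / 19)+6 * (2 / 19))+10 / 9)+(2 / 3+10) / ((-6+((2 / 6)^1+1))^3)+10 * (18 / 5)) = 5272 * sqrt(38) / 95+5774969888 / 293265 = 20034.08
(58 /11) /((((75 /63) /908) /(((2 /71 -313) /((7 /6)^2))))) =-126386648352 /136675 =-924723.97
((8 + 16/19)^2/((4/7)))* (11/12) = 45276/361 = 125.42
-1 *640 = -640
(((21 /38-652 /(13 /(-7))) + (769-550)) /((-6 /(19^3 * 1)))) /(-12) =101762651 /1872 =54360.39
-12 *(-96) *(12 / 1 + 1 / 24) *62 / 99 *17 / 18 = 2436848 / 297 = 8204.88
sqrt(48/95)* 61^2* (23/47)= 342332* sqrt(285)/4465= 1294.34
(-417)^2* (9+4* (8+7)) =11998341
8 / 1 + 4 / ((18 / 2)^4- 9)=13105 / 1638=8.00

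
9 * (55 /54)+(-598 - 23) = -3671 /6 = -611.83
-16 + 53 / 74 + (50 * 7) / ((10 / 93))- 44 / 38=4553413 / 1406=3238.56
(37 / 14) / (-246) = -37 / 3444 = -0.01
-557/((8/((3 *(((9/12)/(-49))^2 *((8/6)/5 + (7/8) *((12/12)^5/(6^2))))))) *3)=-233383/49172480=-0.00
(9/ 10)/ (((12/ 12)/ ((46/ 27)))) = 23/ 15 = 1.53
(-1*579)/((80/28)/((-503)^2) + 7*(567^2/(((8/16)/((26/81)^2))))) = -1025445477/821305671388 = -0.00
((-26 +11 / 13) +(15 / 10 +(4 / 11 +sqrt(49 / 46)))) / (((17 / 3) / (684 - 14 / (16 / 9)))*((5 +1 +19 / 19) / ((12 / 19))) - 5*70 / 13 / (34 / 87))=5512490397 / 16283714986 - 10758501*sqrt(46) / 4863966814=0.32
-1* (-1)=1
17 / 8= 2.12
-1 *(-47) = 47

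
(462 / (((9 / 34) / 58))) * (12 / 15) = 1214752 / 15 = 80983.47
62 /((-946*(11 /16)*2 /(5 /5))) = -248 /5203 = -0.05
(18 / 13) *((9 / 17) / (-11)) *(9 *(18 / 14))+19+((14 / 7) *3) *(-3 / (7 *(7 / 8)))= 1821343 / 119119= 15.29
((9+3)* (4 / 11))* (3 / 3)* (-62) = -2976 / 11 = -270.55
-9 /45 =-1 /5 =-0.20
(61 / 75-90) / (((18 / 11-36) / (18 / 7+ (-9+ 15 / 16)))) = -3016739 / 211680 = -14.25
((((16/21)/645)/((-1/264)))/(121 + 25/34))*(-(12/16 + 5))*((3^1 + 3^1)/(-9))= -550528/56062755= -0.01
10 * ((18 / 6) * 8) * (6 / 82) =720 / 41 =17.56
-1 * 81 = -81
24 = 24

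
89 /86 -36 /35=0.01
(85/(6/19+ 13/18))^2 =33802596/5041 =6705.53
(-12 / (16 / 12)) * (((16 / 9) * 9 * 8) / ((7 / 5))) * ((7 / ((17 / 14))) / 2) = -40320 / 17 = -2371.76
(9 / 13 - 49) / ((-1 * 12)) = 157 / 39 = 4.03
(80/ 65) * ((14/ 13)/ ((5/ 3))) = 672/ 845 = 0.80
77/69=1.12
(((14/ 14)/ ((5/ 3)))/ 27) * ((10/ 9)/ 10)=1/ 405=0.00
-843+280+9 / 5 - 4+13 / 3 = -8413 / 15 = -560.87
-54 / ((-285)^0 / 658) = -35532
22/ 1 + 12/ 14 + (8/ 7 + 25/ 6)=169/ 6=28.17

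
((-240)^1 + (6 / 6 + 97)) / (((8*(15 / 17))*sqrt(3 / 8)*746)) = -1207*sqrt(6) / 67140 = -0.04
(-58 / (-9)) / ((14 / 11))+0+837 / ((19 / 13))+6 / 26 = 8993923 / 15561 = 577.98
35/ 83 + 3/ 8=529/ 664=0.80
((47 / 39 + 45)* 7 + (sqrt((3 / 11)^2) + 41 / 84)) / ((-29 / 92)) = -1028.49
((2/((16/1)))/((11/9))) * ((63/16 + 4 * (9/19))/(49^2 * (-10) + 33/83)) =-1324431/53311305344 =-0.00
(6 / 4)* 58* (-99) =-8613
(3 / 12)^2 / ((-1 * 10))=-0.01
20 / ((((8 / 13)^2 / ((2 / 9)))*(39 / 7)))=455 / 216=2.11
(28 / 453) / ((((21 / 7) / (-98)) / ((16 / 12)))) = -10976 / 4077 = -2.69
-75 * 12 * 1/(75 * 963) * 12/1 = -16/107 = -0.15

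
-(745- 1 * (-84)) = -829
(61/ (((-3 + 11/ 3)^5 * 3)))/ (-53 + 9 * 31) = 4941/ 7232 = 0.68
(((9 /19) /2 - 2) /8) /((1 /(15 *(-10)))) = 5025 /152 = 33.06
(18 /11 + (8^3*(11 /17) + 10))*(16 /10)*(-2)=-1026048 /935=-1097.38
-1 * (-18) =18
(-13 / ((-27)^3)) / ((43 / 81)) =13 / 10449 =0.00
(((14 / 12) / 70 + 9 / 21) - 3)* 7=-1073 / 60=-17.88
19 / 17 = 1.12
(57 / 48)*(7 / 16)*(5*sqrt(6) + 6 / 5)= 399 / 640 + 665*sqrt(6) / 256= 6.99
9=9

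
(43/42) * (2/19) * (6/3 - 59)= -43/7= -6.14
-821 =-821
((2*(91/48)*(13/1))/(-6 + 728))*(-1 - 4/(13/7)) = -3731/17328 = -0.22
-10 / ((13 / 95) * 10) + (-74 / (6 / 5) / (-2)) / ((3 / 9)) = 2215 / 26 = 85.19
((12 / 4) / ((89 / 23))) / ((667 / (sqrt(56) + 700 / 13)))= 6 * sqrt(14) / 2581 + 2100 / 33553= 0.07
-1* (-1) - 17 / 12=-0.42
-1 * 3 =-3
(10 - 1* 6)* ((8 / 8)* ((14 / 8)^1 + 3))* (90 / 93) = 570 / 31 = 18.39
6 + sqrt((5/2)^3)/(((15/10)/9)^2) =6 + 45*sqrt(10) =148.30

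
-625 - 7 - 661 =-1293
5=5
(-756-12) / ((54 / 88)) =-11264 / 9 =-1251.56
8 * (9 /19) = 72 /19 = 3.79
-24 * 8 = -192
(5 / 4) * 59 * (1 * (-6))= -885 / 2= -442.50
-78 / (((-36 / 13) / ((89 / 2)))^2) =-17402437 / 864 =-20141.71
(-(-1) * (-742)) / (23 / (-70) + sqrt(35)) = -3635800 * sqrt(35) / 170971 - 1194620 / 170971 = -132.80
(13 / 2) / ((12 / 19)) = 247 / 24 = 10.29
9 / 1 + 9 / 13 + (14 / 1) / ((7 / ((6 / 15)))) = 682 / 65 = 10.49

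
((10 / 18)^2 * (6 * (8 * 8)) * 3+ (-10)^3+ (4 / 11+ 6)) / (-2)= 31585 / 99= 319.04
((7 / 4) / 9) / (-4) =-7 / 144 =-0.05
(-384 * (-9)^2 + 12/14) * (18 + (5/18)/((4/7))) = -48297997/84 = -574976.15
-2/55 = -0.04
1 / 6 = 0.17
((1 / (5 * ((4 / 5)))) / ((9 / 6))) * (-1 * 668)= -334 / 3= -111.33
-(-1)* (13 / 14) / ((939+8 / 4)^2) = 13 / 12396734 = 0.00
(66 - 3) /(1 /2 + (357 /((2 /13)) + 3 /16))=1008 /37139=0.03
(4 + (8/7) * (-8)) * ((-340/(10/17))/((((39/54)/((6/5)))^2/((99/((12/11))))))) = 22025434464/29575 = 744731.51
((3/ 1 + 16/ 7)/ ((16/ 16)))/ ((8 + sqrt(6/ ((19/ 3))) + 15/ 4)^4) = 6271758784066816/ 21131674550222985847 - 46570313601024* sqrt(38)/ 3018810650031855121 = 0.00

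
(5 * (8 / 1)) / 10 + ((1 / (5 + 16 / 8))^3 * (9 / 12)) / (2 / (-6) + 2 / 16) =6842 / 1715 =3.99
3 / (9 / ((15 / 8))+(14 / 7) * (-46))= -15 / 436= -0.03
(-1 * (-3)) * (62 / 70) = 2.66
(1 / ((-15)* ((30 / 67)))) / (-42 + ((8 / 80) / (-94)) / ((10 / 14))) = 6298 / 1776663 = 0.00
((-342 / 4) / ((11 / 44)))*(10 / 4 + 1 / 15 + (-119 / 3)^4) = -38101484491 / 45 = -846699655.36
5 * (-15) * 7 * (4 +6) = -5250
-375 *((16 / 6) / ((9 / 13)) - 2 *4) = 14000 / 9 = 1555.56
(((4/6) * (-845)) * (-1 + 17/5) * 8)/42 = -5408/21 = -257.52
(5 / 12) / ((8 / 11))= 55 / 96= 0.57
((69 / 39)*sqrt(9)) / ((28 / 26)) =69 / 14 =4.93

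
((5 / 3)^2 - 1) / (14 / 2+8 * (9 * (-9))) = -16 / 5769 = -0.00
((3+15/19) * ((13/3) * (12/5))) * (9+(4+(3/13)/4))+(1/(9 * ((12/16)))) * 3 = 440372/855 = 515.05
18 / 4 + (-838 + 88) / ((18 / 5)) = -1223 / 6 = -203.83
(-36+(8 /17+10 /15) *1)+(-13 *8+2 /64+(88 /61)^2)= -830439925 /6072672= -136.75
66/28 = 33/14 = 2.36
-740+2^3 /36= -6658 /9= -739.78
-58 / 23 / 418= -0.01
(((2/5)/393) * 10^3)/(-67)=-400/26331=-0.02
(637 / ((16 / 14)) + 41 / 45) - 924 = -131657 / 360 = -365.71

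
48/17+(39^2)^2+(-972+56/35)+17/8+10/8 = 1572484223/680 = 2312476.80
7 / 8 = 0.88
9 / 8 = 1.12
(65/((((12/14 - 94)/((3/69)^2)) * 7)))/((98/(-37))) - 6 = -6.00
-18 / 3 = -6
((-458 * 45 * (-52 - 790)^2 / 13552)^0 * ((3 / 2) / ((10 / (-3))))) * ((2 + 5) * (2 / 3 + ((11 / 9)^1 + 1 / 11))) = -343 / 55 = -6.24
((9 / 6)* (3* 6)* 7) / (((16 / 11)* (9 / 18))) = 2079 / 8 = 259.88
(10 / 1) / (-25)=-2 / 5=-0.40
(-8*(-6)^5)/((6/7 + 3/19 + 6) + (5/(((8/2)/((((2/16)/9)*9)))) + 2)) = 6782.91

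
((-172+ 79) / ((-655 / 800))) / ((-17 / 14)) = -208320 / 2227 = -93.54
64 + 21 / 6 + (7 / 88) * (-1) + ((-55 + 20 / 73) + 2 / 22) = 82133 / 6424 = 12.79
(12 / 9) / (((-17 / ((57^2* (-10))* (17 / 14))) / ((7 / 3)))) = 7220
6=6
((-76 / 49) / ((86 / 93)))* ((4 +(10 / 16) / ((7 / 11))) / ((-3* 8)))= 0.35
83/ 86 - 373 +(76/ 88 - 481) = -403077/ 473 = -852.17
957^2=915849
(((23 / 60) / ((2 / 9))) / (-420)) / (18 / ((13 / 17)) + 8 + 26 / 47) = -14053 / 109804800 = -0.00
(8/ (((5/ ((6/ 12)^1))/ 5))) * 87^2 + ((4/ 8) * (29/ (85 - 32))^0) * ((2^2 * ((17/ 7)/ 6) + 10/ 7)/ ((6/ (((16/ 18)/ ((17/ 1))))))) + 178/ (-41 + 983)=45817673201/ 1513323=30276.20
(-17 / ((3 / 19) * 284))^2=104329 / 725904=0.14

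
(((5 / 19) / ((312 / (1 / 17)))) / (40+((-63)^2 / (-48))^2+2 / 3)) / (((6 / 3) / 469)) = 37520 / 22180037581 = 0.00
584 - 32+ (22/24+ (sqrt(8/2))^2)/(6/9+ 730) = 4839995/8768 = 552.01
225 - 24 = 201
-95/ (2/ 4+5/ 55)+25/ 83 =-160.47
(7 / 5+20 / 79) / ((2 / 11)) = 7183 / 790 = 9.09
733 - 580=153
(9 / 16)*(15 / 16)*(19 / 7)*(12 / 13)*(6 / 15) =1539 / 2912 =0.53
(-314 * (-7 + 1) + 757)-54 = 2587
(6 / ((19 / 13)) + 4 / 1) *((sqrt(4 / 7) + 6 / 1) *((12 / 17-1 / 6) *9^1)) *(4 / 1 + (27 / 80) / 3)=119427 *sqrt(7) / 2584 + 2507967 / 2584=1092.86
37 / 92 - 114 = -10451 / 92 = -113.60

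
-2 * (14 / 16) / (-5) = 7 / 20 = 0.35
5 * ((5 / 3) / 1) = 25 / 3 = 8.33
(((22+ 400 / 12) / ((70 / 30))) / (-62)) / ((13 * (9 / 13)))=-83 / 1953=-0.04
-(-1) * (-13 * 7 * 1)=-91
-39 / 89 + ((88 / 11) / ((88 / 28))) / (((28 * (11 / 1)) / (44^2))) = 1385 / 89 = 15.56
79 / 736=0.11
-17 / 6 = -2.83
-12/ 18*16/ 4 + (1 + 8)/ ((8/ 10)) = 103/ 12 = 8.58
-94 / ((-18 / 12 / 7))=1316 / 3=438.67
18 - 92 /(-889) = 16094 /889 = 18.10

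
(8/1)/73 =8/73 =0.11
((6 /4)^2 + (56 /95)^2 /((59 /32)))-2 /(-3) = 19840849 /6389700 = 3.11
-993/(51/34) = -662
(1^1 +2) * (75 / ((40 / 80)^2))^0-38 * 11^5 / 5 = -1223984.60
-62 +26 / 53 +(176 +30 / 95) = 114.81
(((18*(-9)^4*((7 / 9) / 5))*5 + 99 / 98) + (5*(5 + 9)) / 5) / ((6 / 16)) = 36012652 / 147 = 244984.03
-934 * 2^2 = -3736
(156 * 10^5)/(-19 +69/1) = 312000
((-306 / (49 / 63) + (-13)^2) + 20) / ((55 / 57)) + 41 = -65782 / 385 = -170.86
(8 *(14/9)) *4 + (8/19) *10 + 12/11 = 55.08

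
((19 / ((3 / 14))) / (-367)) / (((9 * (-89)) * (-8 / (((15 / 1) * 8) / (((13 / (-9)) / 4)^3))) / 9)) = 62052480 / 71760611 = 0.86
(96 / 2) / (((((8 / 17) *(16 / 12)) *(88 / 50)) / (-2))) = -3825 / 44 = -86.93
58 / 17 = 3.41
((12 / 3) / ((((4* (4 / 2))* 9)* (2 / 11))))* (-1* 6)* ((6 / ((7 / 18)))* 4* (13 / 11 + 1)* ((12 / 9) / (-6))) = 384 / 7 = 54.86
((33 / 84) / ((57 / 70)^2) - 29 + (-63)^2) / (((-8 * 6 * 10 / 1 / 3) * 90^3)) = -2560597 / 75792672000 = -0.00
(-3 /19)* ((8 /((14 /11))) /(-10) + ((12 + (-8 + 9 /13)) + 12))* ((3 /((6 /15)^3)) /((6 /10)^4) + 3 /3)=-572594369 /622440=-919.92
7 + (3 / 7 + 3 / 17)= 905 / 119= 7.61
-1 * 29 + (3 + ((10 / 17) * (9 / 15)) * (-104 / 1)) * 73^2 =-3054010 / 17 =-179647.65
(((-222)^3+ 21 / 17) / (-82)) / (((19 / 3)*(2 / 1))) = 557993385 / 52972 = 10533.74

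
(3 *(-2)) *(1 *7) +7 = -35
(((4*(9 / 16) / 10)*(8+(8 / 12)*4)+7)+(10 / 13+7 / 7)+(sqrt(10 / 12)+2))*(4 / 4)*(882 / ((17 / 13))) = 1911*sqrt(30) / 17+754992 / 85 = 9497.96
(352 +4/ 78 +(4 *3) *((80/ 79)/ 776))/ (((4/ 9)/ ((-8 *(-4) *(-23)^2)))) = 1335843538320/ 99619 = 13409525.68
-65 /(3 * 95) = -13 /57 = -0.23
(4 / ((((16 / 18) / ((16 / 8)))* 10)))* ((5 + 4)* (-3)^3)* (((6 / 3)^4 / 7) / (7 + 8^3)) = -5832 / 6055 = -0.96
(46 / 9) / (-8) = -23 / 36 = -0.64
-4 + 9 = 5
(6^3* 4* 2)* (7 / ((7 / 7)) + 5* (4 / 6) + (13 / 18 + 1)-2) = 17376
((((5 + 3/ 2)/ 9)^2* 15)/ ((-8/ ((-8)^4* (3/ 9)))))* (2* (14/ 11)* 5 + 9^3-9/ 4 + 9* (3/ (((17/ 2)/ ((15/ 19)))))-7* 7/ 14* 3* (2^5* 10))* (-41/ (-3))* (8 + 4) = 164997689434240/ 287793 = 573320718.14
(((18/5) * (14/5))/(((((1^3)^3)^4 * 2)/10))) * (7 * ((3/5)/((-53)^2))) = 0.08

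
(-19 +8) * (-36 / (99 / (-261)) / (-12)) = 87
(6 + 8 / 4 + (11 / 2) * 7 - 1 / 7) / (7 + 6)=649 / 182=3.57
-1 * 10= -10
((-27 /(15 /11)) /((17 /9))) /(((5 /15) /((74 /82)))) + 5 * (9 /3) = -46626 /3485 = -13.38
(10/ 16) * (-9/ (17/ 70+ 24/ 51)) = -8925/ 1132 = -7.88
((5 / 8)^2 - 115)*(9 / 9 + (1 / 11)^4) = -53699535 / 468512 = -114.62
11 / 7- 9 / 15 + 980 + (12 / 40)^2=686743 / 700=981.06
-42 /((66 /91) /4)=-2548 /11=-231.64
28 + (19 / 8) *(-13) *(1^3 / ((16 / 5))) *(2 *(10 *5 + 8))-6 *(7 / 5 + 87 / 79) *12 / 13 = -13968109 / 12640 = -1105.07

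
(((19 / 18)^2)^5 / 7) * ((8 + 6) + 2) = 3.92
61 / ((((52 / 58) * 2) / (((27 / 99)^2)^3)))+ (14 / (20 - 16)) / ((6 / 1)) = 82540427 / 138181758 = 0.60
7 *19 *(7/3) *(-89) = -82859/3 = -27619.67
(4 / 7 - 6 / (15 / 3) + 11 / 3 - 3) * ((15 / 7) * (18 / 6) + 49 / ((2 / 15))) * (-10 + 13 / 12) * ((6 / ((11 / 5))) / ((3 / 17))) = -3174155 / 1617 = -1962.99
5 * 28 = 140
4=4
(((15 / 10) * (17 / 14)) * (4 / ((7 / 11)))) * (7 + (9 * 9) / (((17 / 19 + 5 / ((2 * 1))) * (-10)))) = 52.83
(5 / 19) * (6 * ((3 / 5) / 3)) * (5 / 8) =15 / 76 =0.20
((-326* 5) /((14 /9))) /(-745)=1467 /1043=1.41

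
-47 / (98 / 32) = -15.35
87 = 87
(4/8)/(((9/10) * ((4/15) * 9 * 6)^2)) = 125/46656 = 0.00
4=4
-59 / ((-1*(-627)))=-59 / 627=-0.09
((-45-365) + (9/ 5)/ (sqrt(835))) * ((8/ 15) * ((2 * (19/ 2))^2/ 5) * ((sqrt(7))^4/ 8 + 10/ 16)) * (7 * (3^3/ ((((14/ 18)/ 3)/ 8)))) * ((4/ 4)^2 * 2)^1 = -6214999104/ 5 + 682134048 * sqrt(835)/ 104375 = -1242810971.02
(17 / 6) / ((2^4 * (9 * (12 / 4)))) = 17 / 2592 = 0.01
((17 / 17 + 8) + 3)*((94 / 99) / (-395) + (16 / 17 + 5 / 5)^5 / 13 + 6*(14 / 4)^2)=218325465430714 / 240601867935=907.41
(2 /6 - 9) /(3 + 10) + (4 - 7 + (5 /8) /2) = -161 /48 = -3.35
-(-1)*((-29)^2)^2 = 707281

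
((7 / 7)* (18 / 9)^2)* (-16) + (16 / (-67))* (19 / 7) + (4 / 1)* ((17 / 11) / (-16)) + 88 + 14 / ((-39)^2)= 721113619 / 31387356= 22.97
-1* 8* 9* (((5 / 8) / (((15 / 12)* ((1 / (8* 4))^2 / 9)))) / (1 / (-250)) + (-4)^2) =82942848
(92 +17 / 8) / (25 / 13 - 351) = -9789 / 36304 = -0.27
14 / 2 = 7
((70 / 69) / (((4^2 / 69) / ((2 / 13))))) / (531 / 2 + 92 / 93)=0.00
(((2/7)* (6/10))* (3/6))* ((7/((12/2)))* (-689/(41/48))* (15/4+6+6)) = -260442/205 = -1270.45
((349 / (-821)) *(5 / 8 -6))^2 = 225210049 / 43138624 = 5.22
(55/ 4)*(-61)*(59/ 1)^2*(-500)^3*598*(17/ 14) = 265013891361607142.86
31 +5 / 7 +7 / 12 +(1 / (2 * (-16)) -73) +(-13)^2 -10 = 79475 / 672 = 118.27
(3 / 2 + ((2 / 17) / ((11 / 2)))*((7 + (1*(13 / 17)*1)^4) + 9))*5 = 288872285 / 31236854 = 9.25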